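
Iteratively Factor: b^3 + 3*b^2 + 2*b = (b)*(b^2 + 3*b + 2) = b*(b + 2)*(b + 1)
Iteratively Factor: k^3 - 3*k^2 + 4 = (k - 2)*(k^2 - k - 2) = (k - 2)^2*(k + 1)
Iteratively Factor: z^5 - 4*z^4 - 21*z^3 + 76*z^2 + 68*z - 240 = (z - 5)*(z^4 + z^3 - 16*z^2 - 4*z + 48) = (z - 5)*(z - 3)*(z^3 + 4*z^2 - 4*z - 16) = (z - 5)*(z - 3)*(z + 2)*(z^2 + 2*z - 8) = (z - 5)*(z - 3)*(z - 2)*(z + 2)*(z + 4)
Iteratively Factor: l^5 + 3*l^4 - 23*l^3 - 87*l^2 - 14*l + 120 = (l + 2)*(l^4 + l^3 - 25*l^2 - 37*l + 60) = (l - 5)*(l + 2)*(l^3 + 6*l^2 + 5*l - 12) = (l - 5)*(l - 1)*(l + 2)*(l^2 + 7*l + 12) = (l - 5)*(l - 1)*(l + 2)*(l + 3)*(l + 4)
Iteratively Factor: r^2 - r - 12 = (r - 4)*(r + 3)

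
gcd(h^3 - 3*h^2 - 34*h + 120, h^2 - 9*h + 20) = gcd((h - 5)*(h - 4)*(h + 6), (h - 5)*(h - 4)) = h^2 - 9*h + 20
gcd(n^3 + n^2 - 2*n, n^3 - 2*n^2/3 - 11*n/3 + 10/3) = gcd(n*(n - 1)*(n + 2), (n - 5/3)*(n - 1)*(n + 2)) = n^2 + n - 2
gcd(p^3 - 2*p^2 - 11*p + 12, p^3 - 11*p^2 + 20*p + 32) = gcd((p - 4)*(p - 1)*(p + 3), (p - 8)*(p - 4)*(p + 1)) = p - 4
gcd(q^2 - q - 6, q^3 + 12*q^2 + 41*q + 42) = q + 2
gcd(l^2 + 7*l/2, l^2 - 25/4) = 1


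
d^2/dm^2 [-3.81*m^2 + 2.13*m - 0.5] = -7.62000000000000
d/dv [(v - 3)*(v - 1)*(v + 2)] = 3*v^2 - 4*v - 5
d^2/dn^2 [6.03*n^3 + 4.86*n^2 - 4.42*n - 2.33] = 36.18*n + 9.72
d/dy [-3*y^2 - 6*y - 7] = -6*y - 6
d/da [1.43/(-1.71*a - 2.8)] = 2.4453/(1.71*a + 2.8)^2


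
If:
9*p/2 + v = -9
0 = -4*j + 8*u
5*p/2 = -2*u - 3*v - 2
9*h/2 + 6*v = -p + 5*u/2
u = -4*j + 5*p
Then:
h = -2713/801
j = -250/89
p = -225/89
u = -125/89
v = 423/178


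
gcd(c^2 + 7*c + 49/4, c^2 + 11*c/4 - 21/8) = c + 7/2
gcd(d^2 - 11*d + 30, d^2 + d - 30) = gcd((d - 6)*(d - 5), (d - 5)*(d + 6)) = d - 5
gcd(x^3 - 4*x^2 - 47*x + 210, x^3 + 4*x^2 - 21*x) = x + 7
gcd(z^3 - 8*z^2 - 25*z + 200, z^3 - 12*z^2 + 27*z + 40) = z^2 - 13*z + 40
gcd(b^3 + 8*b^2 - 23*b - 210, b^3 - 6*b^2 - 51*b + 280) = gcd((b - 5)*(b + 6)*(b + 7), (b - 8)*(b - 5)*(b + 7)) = b^2 + 2*b - 35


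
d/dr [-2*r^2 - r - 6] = -4*r - 1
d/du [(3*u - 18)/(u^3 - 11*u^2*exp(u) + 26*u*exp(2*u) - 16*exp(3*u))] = 3*(u^3 - 11*u^2*exp(u) + 26*u*exp(2*u) + (u - 6)*(11*u^2*exp(u) - 3*u^2 - 52*u*exp(2*u) + 22*u*exp(u) + 48*exp(3*u) - 26*exp(2*u)) - 16*exp(3*u))/(u^3 - 11*u^2*exp(u) + 26*u*exp(2*u) - 16*exp(3*u))^2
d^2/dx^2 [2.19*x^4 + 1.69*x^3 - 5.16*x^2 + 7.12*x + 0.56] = 26.28*x^2 + 10.14*x - 10.32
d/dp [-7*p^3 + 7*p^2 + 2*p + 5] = -21*p^2 + 14*p + 2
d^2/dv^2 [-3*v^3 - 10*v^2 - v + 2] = -18*v - 20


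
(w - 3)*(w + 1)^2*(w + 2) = w^4 + w^3 - 7*w^2 - 13*w - 6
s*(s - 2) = s^2 - 2*s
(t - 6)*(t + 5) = t^2 - t - 30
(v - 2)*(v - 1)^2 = v^3 - 4*v^2 + 5*v - 2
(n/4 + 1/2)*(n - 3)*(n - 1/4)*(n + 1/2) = n^4/4 - 3*n^3/16 - 51*n^2/32 - 11*n/32 + 3/16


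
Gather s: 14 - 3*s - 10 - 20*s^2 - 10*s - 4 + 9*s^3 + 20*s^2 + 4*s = 9*s^3 - 9*s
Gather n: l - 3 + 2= l - 1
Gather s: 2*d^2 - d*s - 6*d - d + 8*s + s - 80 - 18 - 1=2*d^2 - 7*d + s*(9 - d) - 99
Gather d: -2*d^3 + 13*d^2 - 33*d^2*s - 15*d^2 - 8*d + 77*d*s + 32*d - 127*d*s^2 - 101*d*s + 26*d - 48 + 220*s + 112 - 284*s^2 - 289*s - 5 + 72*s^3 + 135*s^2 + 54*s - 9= -2*d^3 + d^2*(-33*s - 2) + d*(-127*s^2 - 24*s + 50) + 72*s^3 - 149*s^2 - 15*s + 50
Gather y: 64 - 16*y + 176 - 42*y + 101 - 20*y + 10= 351 - 78*y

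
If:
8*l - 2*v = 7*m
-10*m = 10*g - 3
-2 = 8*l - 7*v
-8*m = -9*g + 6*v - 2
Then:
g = 133/635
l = 2143/10160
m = 23/254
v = 669/1270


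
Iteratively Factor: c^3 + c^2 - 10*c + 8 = (c - 2)*(c^2 + 3*c - 4) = (c - 2)*(c - 1)*(c + 4)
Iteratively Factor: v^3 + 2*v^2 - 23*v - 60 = (v + 3)*(v^2 - v - 20) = (v - 5)*(v + 3)*(v + 4)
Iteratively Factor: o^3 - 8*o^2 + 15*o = (o - 5)*(o^2 - 3*o) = o*(o - 5)*(o - 3)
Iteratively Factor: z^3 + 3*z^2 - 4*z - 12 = (z + 2)*(z^2 + z - 6) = (z + 2)*(z + 3)*(z - 2)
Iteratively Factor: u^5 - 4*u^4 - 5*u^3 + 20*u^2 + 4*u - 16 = (u - 1)*(u^4 - 3*u^3 - 8*u^2 + 12*u + 16) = (u - 2)*(u - 1)*(u^3 - u^2 - 10*u - 8) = (u - 4)*(u - 2)*(u - 1)*(u^2 + 3*u + 2) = (u - 4)*(u - 2)*(u - 1)*(u + 1)*(u + 2)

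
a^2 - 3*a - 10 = (a - 5)*(a + 2)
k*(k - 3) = k^2 - 3*k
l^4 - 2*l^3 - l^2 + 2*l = l*(l - 2)*(l - 1)*(l + 1)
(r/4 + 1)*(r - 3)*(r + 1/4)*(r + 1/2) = r^4/4 + 7*r^3/16 - 89*r^2/32 - 71*r/32 - 3/8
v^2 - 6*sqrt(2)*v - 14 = (v - 7*sqrt(2))*(v + sqrt(2))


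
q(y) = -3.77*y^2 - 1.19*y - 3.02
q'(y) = -7.54*y - 1.19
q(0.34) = -3.86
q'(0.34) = -3.75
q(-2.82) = -29.64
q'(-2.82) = 20.07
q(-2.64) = -26.15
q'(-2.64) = 18.72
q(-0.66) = -3.88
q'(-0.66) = 3.79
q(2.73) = -34.37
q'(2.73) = -21.77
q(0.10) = -3.18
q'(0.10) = -1.94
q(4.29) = -77.51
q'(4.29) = -33.54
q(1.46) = -12.79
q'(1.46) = -12.20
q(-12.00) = -531.62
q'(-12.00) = 89.29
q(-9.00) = -297.68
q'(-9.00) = 66.67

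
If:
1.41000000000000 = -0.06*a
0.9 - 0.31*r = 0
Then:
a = -23.50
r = 2.90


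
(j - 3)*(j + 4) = j^2 + j - 12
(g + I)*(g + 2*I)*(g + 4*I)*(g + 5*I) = g^4 + 12*I*g^3 - 49*g^2 - 78*I*g + 40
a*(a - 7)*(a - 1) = a^3 - 8*a^2 + 7*a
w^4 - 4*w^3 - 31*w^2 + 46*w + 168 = (w - 7)*(w - 3)*(w + 2)*(w + 4)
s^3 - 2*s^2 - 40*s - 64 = (s - 8)*(s + 2)*(s + 4)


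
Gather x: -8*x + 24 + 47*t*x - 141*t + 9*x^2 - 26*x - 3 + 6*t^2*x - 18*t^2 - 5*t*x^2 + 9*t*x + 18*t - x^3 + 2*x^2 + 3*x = -18*t^2 - 123*t - x^3 + x^2*(11 - 5*t) + x*(6*t^2 + 56*t - 31) + 21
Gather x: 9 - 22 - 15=-28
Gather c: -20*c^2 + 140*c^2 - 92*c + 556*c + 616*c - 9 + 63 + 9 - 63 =120*c^2 + 1080*c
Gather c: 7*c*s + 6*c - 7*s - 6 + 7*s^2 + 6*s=c*(7*s + 6) + 7*s^2 - s - 6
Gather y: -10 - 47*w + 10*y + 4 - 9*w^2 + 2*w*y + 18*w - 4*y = -9*w^2 - 29*w + y*(2*w + 6) - 6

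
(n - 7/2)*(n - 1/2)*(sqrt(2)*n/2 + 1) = sqrt(2)*n^3/2 - 2*sqrt(2)*n^2 + n^2 - 4*n + 7*sqrt(2)*n/8 + 7/4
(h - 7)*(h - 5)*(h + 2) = h^3 - 10*h^2 + 11*h + 70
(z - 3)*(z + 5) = z^2 + 2*z - 15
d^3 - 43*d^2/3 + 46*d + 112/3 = (d - 8)*(d - 7)*(d + 2/3)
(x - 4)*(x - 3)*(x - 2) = x^3 - 9*x^2 + 26*x - 24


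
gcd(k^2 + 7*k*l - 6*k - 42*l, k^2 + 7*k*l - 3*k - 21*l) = k + 7*l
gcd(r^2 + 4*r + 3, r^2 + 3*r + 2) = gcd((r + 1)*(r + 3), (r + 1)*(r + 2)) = r + 1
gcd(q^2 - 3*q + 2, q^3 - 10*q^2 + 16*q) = q - 2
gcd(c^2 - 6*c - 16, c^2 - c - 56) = c - 8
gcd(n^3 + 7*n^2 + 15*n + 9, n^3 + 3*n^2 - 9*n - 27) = n^2 + 6*n + 9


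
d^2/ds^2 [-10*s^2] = -20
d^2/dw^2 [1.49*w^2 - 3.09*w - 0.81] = 2.98000000000000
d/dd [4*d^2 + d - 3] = 8*d + 1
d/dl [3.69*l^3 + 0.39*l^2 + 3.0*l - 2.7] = 11.07*l^2 + 0.78*l + 3.0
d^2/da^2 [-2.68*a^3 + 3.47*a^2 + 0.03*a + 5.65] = 6.94 - 16.08*a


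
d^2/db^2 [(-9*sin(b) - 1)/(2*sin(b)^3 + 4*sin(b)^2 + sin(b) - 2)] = (144*sin(b)^7 + 252*sin(b)^6 - 56*sin(b)^5 + 20*sin(b)^4 + 100*sin(b)^3 - 489*sin(b)^2 - 442*sin(b) - 54)/(2*sin(b)^3 + 4*sin(b)^2 + sin(b) - 2)^3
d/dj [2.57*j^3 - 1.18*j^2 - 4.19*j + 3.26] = 7.71*j^2 - 2.36*j - 4.19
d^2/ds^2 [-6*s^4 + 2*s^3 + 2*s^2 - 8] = -72*s^2 + 12*s + 4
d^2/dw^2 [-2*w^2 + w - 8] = -4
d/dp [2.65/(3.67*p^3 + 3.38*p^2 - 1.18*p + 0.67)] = (-29.1765*p^2 - 17.914*p + 3.127)/(3.67*p^3 + 3.38*p^2 - 1.18*p + 0.67)^2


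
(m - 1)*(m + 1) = m^2 - 1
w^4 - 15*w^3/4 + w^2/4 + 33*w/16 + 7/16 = (w - 7/2)*(w - 1)*(w + 1/4)*(w + 1/2)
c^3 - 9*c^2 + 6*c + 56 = (c - 7)*(c - 4)*(c + 2)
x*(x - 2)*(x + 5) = x^3 + 3*x^2 - 10*x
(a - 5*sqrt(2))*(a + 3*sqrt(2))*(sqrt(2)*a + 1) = sqrt(2)*a^3 - 3*a^2 - 32*sqrt(2)*a - 30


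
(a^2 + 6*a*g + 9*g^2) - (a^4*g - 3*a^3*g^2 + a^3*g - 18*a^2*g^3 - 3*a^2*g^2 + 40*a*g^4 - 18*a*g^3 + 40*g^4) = -a^4*g + 3*a^3*g^2 - a^3*g + 18*a^2*g^3 + 3*a^2*g^2 + a^2 - 40*a*g^4 + 18*a*g^3 + 6*a*g - 40*g^4 + 9*g^2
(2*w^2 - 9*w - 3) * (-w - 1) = -2*w^3 + 7*w^2 + 12*w + 3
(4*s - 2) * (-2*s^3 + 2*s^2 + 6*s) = -8*s^4 + 12*s^3 + 20*s^2 - 12*s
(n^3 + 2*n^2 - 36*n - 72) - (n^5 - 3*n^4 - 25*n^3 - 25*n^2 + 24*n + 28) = -n^5 + 3*n^4 + 26*n^3 + 27*n^2 - 60*n - 100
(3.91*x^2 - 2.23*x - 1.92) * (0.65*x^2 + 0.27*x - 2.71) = 2.5415*x^4 - 0.3938*x^3 - 12.4462*x^2 + 5.5249*x + 5.2032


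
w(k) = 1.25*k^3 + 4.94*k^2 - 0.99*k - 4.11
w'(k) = 3.75*k^2 + 9.88*k - 0.99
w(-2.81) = 9.94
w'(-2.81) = 0.86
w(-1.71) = 5.78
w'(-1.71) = -6.92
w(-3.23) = 8.50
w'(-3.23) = 6.22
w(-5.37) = -49.91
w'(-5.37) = 54.09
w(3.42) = 100.29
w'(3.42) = 76.66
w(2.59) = 48.18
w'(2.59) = 49.75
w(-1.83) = 6.58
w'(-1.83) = -6.51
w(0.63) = -2.46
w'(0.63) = 6.72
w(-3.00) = 9.57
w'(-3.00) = 3.12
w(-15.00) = -3096.51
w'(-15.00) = 694.56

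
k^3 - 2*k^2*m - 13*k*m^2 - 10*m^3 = (k - 5*m)*(k + m)*(k + 2*m)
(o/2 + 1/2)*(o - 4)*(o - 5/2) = o^3/2 - 11*o^2/4 + 7*o/4 + 5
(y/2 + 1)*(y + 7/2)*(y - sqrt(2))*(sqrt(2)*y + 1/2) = sqrt(2)*y^4/2 - 3*y^3/4 + 11*sqrt(2)*y^3/4 - 33*y^2/8 + 13*sqrt(2)*y^2/4 - 21*y/4 - 11*sqrt(2)*y/8 - 7*sqrt(2)/4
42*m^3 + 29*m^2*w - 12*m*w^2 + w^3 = (-7*m + w)*(-6*m + w)*(m + w)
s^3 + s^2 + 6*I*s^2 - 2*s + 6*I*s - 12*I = (s - 1)*(s + 2)*(s + 6*I)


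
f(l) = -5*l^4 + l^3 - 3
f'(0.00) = 0.00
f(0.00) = -3.00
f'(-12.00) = 34992.00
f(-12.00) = -105411.00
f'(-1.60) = 89.60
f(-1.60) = -39.86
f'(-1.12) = 31.86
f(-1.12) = -12.27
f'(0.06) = 0.01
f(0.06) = -3.00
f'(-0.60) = 5.40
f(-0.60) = -3.86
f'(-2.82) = 472.37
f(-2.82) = -341.63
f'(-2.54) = 347.10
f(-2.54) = -227.50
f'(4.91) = -2295.09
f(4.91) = -2790.63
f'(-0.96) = 20.46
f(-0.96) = -8.13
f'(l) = -20*l^3 + 3*l^2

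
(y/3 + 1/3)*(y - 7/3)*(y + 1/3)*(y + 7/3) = y^4/3 + 4*y^3/9 - 46*y^2/27 - 196*y/81 - 49/81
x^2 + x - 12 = (x - 3)*(x + 4)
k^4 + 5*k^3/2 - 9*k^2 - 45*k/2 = k*(k - 3)*(k + 5/2)*(k + 3)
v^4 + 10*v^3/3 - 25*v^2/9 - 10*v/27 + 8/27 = (v - 2/3)*(v - 1/3)*(v + 1/3)*(v + 4)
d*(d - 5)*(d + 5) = d^3 - 25*d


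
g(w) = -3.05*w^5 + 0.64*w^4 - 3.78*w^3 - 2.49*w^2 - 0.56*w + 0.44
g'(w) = -15.25*w^4 + 2.56*w^3 - 11.34*w^2 - 4.98*w - 0.56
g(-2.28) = 238.79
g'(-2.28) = -490.60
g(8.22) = -113811.32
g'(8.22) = -69009.57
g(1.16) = -14.71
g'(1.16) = -45.21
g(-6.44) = 35796.62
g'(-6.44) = -27353.46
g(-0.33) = 0.51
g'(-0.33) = -0.42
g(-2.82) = 651.39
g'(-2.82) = -1098.53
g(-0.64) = 1.20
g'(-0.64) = -5.25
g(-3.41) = 1616.10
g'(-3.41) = -2278.94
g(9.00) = -178862.32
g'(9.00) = -99152.93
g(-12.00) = 778389.08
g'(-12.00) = -322221.44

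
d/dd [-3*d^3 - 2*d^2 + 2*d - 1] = -9*d^2 - 4*d + 2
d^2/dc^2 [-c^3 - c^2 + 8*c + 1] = -6*c - 2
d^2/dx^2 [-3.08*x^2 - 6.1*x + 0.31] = -6.16000000000000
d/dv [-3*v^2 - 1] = -6*v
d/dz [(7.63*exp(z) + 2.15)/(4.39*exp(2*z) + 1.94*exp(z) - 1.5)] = (-(7.63*exp(z) + 2.15)*(8.78*exp(z) + 1.94) + 33.4957*exp(2*z) + 14.8022*exp(z) - 11.445)*exp(z)/(4.39*exp(2*z) + 1.94*exp(z) - 1.5)^2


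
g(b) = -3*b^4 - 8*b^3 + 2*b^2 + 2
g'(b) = -12*b^3 - 24*b^2 + 4*b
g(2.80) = -342.33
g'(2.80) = -440.38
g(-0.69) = 4.90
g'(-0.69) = -10.24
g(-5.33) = -1151.02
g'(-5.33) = 1113.90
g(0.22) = 2.00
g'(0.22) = -0.41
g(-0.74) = 5.44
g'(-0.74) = -11.24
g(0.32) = 1.91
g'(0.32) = -1.57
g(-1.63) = 20.78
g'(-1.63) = -18.32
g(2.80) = -342.33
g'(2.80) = -440.38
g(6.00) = -5542.00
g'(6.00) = -3432.00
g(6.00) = -5542.00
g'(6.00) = -3432.00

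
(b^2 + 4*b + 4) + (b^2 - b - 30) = 2*b^2 + 3*b - 26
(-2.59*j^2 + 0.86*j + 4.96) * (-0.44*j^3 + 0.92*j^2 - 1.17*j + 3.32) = 1.1396*j^5 - 2.7612*j^4 + 1.6391*j^3 - 5.0418*j^2 - 2.948*j + 16.4672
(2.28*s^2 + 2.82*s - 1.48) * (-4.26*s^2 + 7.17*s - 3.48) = -9.7128*s^4 + 4.3344*s^3 + 18.5898*s^2 - 20.4252*s + 5.1504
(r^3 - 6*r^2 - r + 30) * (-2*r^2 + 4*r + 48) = -2*r^5 + 16*r^4 + 26*r^3 - 352*r^2 + 72*r + 1440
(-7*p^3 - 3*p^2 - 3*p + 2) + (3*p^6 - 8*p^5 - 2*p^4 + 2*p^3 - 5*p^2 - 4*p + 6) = 3*p^6 - 8*p^5 - 2*p^4 - 5*p^3 - 8*p^2 - 7*p + 8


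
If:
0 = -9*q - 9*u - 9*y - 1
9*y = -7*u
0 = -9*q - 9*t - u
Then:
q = 2*y/7 - 1/9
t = 1/9 - y/7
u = -9*y/7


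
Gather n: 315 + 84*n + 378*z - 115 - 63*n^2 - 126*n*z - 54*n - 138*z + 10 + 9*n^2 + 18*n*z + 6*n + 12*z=-54*n^2 + n*(36 - 108*z) + 252*z + 210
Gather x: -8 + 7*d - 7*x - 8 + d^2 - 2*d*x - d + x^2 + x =d^2 + 6*d + x^2 + x*(-2*d - 6) - 16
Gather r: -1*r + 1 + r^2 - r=r^2 - 2*r + 1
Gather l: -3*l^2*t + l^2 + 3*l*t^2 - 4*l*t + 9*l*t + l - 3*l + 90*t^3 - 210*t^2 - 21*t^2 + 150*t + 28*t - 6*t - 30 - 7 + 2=l^2*(1 - 3*t) + l*(3*t^2 + 5*t - 2) + 90*t^3 - 231*t^2 + 172*t - 35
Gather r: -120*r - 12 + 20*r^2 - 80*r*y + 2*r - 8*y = 20*r^2 + r*(-80*y - 118) - 8*y - 12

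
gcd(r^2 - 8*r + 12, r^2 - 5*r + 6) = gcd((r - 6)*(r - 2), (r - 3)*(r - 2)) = r - 2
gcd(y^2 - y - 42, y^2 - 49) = y - 7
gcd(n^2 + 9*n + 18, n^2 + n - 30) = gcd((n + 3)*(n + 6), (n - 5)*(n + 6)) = n + 6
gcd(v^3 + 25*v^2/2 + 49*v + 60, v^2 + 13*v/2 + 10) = v^2 + 13*v/2 + 10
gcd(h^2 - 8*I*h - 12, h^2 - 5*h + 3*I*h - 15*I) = 1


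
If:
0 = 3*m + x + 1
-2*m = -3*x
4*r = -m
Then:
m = -3/11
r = 3/44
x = -2/11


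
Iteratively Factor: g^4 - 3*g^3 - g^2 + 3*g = (g - 1)*(g^3 - 2*g^2 - 3*g) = g*(g - 1)*(g^2 - 2*g - 3) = g*(g - 3)*(g - 1)*(g + 1)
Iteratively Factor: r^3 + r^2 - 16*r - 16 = (r + 4)*(r^2 - 3*r - 4) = (r + 1)*(r + 4)*(r - 4)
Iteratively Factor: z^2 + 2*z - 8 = (z - 2)*(z + 4)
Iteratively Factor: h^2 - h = (h - 1)*(h)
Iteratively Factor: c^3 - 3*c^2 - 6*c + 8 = (c - 4)*(c^2 + c - 2) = (c - 4)*(c - 1)*(c + 2)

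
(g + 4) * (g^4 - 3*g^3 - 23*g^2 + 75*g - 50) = g^5 + g^4 - 35*g^3 - 17*g^2 + 250*g - 200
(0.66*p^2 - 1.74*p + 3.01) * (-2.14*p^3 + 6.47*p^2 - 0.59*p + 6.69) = -1.4124*p^5 + 7.9938*p^4 - 18.0886*p^3 + 24.9167*p^2 - 13.4165*p + 20.1369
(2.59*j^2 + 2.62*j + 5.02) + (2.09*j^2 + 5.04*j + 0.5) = 4.68*j^2 + 7.66*j + 5.52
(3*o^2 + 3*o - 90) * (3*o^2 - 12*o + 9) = 9*o^4 - 27*o^3 - 279*o^2 + 1107*o - 810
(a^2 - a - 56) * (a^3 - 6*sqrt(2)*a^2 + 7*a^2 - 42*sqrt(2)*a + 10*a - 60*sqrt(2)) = a^5 - 6*sqrt(2)*a^4 + 6*a^4 - 53*a^3 - 36*sqrt(2)*a^3 - 402*a^2 + 318*sqrt(2)*a^2 - 560*a + 2412*sqrt(2)*a + 3360*sqrt(2)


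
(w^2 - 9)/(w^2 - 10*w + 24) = (w^2 - 9)/(w^2 - 10*w + 24)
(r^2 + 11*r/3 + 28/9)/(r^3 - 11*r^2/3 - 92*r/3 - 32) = (r + 7/3)/(r^2 - 5*r - 24)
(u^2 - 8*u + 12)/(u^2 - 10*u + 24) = (u - 2)/(u - 4)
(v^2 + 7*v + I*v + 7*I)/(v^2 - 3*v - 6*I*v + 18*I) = (v^2 + v*(7 + I) + 7*I)/(v^2 + v*(-3 - 6*I) + 18*I)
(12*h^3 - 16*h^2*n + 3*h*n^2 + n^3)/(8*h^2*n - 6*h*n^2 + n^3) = (6*h^2 - 5*h*n - n^2)/(n*(4*h - n))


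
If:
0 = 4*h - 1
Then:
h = 1/4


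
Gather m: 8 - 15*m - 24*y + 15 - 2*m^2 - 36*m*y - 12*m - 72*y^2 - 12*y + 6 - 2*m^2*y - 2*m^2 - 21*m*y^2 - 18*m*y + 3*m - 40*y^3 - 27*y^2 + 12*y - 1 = m^2*(-2*y - 4) + m*(-21*y^2 - 54*y - 24) - 40*y^3 - 99*y^2 - 24*y + 28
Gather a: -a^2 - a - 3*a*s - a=-a^2 + a*(-3*s - 2)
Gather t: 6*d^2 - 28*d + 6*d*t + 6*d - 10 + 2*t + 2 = 6*d^2 - 22*d + t*(6*d + 2) - 8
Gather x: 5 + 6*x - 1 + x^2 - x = x^2 + 5*x + 4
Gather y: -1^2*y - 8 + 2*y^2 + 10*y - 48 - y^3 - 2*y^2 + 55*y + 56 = -y^3 + 64*y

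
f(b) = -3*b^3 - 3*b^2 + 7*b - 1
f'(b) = -9*b^2 - 6*b + 7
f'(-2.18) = -22.69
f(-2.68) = 16.44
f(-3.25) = 47.55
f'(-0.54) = 7.62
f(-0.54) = -5.18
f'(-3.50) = -82.25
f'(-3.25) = -68.56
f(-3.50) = 66.38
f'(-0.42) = 7.93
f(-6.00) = 497.00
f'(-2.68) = -41.56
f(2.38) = -41.78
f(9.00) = -2368.00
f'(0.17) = 5.72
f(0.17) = 0.09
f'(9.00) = -776.00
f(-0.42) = -4.25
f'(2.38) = -58.26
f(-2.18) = 0.56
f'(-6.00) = -281.00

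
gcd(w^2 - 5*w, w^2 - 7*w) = w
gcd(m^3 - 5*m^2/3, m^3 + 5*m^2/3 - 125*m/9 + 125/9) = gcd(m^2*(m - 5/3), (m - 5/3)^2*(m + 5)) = m - 5/3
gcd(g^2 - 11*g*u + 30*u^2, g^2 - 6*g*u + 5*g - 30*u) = -g + 6*u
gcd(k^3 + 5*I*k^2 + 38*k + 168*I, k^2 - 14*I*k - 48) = k - 6*I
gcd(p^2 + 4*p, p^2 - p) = p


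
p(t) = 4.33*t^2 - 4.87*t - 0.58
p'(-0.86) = -12.32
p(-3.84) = 81.97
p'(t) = 8.66*t - 4.87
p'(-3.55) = -35.61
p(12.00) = 564.50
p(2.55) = 15.16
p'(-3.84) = -38.12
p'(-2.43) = -25.91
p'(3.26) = 23.36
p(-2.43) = 36.82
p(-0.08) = -0.16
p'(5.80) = 45.36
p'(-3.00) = -30.85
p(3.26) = 29.56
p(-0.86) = 6.81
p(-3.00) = 53.00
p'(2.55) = 17.21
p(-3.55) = 71.28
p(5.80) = 116.84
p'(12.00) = 99.05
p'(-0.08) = -5.56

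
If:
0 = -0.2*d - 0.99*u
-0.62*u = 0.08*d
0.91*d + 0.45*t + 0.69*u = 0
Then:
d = 0.00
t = 0.00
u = 0.00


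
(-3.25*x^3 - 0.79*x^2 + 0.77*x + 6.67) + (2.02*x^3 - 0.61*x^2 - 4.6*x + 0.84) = -1.23*x^3 - 1.4*x^2 - 3.83*x + 7.51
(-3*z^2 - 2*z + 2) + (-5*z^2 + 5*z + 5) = -8*z^2 + 3*z + 7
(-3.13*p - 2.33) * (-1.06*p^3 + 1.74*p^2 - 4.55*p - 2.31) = 3.3178*p^4 - 2.9764*p^3 + 10.1873*p^2 + 17.8318*p + 5.3823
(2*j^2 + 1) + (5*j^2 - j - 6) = 7*j^2 - j - 5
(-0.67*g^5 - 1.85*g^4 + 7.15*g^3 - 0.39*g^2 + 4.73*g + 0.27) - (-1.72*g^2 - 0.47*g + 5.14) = -0.67*g^5 - 1.85*g^4 + 7.15*g^3 + 1.33*g^2 + 5.2*g - 4.87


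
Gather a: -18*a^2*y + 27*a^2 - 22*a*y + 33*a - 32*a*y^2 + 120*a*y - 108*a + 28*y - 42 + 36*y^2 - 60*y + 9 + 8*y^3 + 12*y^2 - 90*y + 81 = a^2*(27 - 18*y) + a*(-32*y^2 + 98*y - 75) + 8*y^3 + 48*y^2 - 122*y + 48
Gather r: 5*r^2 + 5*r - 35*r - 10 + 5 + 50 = 5*r^2 - 30*r + 45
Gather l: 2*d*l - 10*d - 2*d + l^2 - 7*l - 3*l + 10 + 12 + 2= -12*d + l^2 + l*(2*d - 10) + 24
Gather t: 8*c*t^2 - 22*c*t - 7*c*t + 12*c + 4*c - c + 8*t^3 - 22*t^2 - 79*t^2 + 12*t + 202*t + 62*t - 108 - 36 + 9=15*c + 8*t^3 + t^2*(8*c - 101) + t*(276 - 29*c) - 135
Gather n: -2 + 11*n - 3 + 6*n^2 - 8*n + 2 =6*n^2 + 3*n - 3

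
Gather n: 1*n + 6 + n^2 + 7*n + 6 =n^2 + 8*n + 12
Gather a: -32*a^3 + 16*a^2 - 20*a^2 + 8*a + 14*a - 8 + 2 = -32*a^3 - 4*a^2 + 22*a - 6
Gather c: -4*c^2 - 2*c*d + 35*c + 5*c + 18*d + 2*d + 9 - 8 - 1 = -4*c^2 + c*(40 - 2*d) + 20*d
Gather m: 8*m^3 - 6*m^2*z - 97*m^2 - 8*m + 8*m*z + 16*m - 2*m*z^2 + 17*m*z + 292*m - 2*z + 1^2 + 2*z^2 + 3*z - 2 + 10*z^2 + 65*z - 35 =8*m^3 + m^2*(-6*z - 97) + m*(-2*z^2 + 25*z + 300) + 12*z^2 + 66*z - 36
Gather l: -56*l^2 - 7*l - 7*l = -56*l^2 - 14*l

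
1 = 1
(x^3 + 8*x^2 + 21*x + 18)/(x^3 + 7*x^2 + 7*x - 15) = (x^2 + 5*x + 6)/(x^2 + 4*x - 5)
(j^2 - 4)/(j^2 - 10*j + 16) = (j + 2)/(j - 8)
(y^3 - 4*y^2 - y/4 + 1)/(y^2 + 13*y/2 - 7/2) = (y^2 - 7*y/2 - 2)/(y + 7)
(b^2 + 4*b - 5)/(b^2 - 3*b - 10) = (-b^2 - 4*b + 5)/(-b^2 + 3*b + 10)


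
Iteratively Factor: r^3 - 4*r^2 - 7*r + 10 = (r + 2)*(r^2 - 6*r + 5) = (r - 1)*(r + 2)*(r - 5)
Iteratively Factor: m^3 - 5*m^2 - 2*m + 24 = (m - 4)*(m^2 - m - 6) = (m - 4)*(m - 3)*(m + 2)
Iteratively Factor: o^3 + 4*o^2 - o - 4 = (o + 4)*(o^2 - 1) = (o + 1)*(o + 4)*(o - 1)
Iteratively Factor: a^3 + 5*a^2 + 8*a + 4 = (a + 2)*(a^2 + 3*a + 2) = (a + 2)^2*(a + 1)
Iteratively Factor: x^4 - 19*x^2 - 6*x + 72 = (x + 3)*(x^3 - 3*x^2 - 10*x + 24) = (x + 3)^2*(x^2 - 6*x + 8) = (x - 2)*(x + 3)^2*(x - 4)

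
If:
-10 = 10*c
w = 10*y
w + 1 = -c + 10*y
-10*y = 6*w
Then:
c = -1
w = 0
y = 0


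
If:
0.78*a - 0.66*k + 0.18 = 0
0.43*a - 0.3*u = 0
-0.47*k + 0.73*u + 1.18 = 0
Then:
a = -2.14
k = -2.26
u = -3.07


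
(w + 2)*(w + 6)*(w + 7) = w^3 + 15*w^2 + 68*w + 84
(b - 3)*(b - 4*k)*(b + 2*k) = b^3 - 2*b^2*k - 3*b^2 - 8*b*k^2 + 6*b*k + 24*k^2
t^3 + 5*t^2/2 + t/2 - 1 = (t - 1/2)*(t + 1)*(t + 2)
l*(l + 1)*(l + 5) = l^3 + 6*l^2 + 5*l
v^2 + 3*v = v*(v + 3)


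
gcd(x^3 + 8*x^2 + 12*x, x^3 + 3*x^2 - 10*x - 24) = x + 2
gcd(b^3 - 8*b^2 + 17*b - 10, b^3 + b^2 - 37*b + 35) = b^2 - 6*b + 5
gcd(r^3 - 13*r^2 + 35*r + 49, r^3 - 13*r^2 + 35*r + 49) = r^3 - 13*r^2 + 35*r + 49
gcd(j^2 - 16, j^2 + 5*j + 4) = j + 4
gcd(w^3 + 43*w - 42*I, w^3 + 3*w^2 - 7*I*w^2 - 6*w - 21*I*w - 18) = w^2 - 7*I*w - 6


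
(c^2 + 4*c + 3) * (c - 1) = c^3 + 3*c^2 - c - 3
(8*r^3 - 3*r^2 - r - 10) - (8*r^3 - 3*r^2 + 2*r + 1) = -3*r - 11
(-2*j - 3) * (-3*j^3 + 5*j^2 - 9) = 6*j^4 - j^3 - 15*j^2 + 18*j + 27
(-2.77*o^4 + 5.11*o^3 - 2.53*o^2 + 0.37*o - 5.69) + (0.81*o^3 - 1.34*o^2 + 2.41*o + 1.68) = -2.77*o^4 + 5.92*o^3 - 3.87*o^2 + 2.78*o - 4.01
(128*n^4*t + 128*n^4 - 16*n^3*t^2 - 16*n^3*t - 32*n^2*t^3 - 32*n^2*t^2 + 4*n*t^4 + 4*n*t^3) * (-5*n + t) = -640*n^5*t - 640*n^5 + 208*n^4*t^2 + 208*n^4*t + 144*n^3*t^3 + 144*n^3*t^2 - 52*n^2*t^4 - 52*n^2*t^3 + 4*n*t^5 + 4*n*t^4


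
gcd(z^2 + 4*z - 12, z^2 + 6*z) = z + 6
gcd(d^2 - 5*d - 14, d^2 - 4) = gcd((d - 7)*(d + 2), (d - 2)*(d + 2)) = d + 2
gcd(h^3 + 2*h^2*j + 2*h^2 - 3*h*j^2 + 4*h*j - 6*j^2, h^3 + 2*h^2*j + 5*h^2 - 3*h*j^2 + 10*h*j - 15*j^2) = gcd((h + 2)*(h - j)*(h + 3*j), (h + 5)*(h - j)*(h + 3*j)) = h^2 + 2*h*j - 3*j^2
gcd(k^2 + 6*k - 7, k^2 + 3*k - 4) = k - 1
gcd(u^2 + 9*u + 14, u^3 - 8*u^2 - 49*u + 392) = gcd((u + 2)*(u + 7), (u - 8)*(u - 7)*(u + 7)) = u + 7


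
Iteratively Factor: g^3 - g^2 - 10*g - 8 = (g + 2)*(g^2 - 3*g - 4) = (g + 1)*(g + 2)*(g - 4)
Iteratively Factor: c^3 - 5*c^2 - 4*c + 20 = (c - 2)*(c^2 - 3*c - 10) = (c - 5)*(c - 2)*(c + 2)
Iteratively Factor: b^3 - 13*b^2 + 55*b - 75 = (b - 3)*(b^2 - 10*b + 25) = (b - 5)*(b - 3)*(b - 5)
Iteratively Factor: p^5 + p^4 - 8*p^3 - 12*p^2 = (p + 2)*(p^4 - p^3 - 6*p^2) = p*(p + 2)*(p^3 - p^2 - 6*p) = p^2*(p + 2)*(p^2 - p - 6) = p^2*(p + 2)^2*(p - 3)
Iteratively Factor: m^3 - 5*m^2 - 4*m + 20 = (m - 2)*(m^2 - 3*m - 10) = (m - 5)*(m - 2)*(m + 2)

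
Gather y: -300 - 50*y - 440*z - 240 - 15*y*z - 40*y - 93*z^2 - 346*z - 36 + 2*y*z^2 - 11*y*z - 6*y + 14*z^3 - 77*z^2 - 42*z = y*(2*z^2 - 26*z - 96) + 14*z^3 - 170*z^2 - 828*z - 576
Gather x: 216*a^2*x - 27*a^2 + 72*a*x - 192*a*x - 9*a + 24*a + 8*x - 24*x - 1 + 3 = -27*a^2 + 15*a + x*(216*a^2 - 120*a - 16) + 2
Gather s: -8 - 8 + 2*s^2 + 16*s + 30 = 2*s^2 + 16*s + 14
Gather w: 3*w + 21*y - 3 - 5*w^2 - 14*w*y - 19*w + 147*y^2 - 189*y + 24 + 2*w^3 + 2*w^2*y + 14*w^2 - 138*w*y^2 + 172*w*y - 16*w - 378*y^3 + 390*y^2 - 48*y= 2*w^3 + w^2*(2*y + 9) + w*(-138*y^2 + 158*y - 32) - 378*y^3 + 537*y^2 - 216*y + 21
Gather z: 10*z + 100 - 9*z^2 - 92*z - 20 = -9*z^2 - 82*z + 80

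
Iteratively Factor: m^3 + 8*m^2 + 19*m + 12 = (m + 3)*(m^2 + 5*m + 4) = (m + 1)*(m + 3)*(m + 4)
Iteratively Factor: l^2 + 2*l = (l)*(l + 2)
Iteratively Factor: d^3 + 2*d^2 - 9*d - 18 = (d - 3)*(d^2 + 5*d + 6) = (d - 3)*(d + 2)*(d + 3)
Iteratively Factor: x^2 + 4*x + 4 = (x + 2)*(x + 2)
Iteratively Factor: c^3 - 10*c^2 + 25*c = (c - 5)*(c^2 - 5*c) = (c - 5)^2*(c)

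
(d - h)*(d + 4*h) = d^2 + 3*d*h - 4*h^2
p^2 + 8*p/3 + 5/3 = (p + 1)*(p + 5/3)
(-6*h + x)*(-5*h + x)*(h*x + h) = 30*h^3*x + 30*h^3 - 11*h^2*x^2 - 11*h^2*x + h*x^3 + h*x^2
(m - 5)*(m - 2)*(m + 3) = m^3 - 4*m^2 - 11*m + 30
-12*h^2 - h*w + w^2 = (-4*h + w)*(3*h + w)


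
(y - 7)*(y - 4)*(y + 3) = y^3 - 8*y^2 - 5*y + 84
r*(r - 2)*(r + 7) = r^3 + 5*r^2 - 14*r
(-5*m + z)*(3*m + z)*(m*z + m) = -15*m^3*z - 15*m^3 - 2*m^2*z^2 - 2*m^2*z + m*z^3 + m*z^2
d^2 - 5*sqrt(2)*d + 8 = (d - 4*sqrt(2))*(d - sqrt(2))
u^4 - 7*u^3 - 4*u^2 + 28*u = u*(u - 7)*(u - 2)*(u + 2)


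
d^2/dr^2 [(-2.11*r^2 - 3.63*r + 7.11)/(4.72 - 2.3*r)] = (97.605608 - 7.105427357601e-15*r^2)/(12.167*r^3 - 74.9064*r^2 + 153.72096*r - 105.154048)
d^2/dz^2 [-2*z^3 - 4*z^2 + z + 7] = -12*z - 8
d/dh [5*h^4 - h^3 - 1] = h^2*(20*h - 3)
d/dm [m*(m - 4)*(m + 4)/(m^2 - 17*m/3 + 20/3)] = 3*(3*m^2 - 10*m - 20)/(9*m^2 - 30*m + 25)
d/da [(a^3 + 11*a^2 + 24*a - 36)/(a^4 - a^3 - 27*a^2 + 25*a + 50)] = (-a^6 - 22*a^5 - 88*a^4 + 242*a^3 + 965*a^2 - 844*a + 2100)/(a^8 - 2*a^7 - 53*a^6 + 104*a^5 + 779*a^4 - 1450*a^3 - 2075*a^2 + 2500*a + 2500)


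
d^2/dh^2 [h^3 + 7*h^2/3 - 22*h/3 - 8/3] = 6*h + 14/3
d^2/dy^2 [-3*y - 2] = 0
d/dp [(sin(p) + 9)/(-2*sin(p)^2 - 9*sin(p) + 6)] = (36*sin(p) - cos(2*p) + 88)*cos(p)/(9*sin(p) - cos(2*p) - 5)^2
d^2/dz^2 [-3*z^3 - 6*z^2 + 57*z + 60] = -18*z - 12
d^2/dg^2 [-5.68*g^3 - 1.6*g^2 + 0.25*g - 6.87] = -34.08*g - 3.2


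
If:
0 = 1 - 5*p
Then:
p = 1/5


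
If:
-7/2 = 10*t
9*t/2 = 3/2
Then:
No Solution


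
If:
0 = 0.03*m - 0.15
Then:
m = 5.00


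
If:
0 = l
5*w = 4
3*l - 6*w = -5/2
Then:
No Solution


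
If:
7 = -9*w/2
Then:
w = -14/9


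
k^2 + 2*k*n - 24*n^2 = (k - 4*n)*(k + 6*n)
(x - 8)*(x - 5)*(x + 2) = x^3 - 11*x^2 + 14*x + 80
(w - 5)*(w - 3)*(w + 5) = w^3 - 3*w^2 - 25*w + 75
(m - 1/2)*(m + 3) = m^2 + 5*m/2 - 3/2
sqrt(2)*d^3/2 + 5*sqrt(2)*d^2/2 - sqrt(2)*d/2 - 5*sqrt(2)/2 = (d - 1)*(d + 5)*(sqrt(2)*d/2 + sqrt(2)/2)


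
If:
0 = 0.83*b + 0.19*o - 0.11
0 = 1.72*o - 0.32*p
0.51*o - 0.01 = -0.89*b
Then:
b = 0.21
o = -0.35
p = -1.89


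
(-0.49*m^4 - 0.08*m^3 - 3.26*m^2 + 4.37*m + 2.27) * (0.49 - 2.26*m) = 1.1074*m^5 - 0.0593*m^4 + 7.3284*m^3 - 11.4736*m^2 - 2.9889*m + 1.1123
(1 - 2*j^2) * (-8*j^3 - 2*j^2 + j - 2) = 16*j^5 + 4*j^4 - 10*j^3 + 2*j^2 + j - 2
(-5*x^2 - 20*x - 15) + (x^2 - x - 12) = -4*x^2 - 21*x - 27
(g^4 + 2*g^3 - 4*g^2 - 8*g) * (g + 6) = g^5 + 8*g^4 + 8*g^3 - 32*g^2 - 48*g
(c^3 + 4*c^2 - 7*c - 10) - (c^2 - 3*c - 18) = c^3 + 3*c^2 - 4*c + 8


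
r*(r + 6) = r^2 + 6*r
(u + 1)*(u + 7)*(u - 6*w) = u^3 - 6*u^2*w + 8*u^2 - 48*u*w + 7*u - 42*w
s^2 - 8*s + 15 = (s - 5)*(s - 3)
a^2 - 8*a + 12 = (a - 6)*(a - 2)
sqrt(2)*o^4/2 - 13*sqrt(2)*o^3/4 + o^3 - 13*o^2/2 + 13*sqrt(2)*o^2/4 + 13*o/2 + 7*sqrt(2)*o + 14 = (o - 4)*(o - 7/2)*(o + 1)*(sqrt(2)*o/2 + 1)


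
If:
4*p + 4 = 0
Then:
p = -1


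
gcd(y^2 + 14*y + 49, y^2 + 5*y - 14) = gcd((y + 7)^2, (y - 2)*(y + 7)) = y + 7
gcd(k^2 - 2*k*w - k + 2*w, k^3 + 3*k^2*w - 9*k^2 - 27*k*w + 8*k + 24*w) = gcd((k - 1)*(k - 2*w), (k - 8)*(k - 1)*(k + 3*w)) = k - 1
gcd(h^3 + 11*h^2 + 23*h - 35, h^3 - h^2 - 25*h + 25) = h^2 + 4*h - 5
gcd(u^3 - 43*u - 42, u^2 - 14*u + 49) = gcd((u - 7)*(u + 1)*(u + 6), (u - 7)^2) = u - 7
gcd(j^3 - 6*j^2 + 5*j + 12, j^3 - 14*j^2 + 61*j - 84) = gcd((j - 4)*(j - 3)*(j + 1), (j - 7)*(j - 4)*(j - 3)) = j^2 - 7*j + 12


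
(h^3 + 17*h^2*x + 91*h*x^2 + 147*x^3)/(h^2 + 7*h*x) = h + 10*x + 21*x^2/h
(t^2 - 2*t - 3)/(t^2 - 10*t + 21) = (t + 1)/(t - 7)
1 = 1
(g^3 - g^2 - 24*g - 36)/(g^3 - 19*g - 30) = (g - 6)/(g - 5)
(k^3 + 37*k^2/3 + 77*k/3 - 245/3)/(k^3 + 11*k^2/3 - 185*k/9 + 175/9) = 3*(k + 7)/(3*k - 5)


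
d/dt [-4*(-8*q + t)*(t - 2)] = 32*q - 8*t + 8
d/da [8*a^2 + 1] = 16*a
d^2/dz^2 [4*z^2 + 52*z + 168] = 8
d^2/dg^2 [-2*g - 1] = 0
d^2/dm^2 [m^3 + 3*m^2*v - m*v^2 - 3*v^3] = 6*m + 6*v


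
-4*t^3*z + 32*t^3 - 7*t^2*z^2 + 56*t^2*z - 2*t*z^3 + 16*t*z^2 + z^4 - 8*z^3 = (-4*t + z)*(t + z)^2*(z - 8)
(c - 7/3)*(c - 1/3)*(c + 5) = c^3 + 7*c^2/3 - 113*c/9 + 35/9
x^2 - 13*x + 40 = (x - 8)*(x - 5)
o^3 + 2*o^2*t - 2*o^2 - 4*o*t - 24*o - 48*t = (o - 6)*(o + 4)*(o + 2*t)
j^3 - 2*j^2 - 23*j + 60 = (j - 4)*(j - 3)*(j + 5)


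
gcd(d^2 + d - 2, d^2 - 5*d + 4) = d - 1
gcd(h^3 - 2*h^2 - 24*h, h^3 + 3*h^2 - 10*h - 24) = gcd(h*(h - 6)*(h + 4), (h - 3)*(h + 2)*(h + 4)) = h + 4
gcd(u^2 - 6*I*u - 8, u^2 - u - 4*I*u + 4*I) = u - 4*I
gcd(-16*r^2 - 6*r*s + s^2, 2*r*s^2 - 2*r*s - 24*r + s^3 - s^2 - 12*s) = 2*r + s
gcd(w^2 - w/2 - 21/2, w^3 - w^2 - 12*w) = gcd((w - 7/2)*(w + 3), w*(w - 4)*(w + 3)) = w + 3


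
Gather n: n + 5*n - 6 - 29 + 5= 6*n - 30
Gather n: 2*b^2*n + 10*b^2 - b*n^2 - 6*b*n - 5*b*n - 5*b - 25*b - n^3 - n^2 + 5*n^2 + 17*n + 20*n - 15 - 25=10*b^2 - 30*b - n^3 + n^2*(4 - b) + n*(2*b^2 - 11*b + 37) - 40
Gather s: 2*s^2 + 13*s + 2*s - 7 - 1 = 2*s^2 + 15*s - 8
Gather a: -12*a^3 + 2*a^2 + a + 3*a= -12*a^3 + 2*a^2 + 4*a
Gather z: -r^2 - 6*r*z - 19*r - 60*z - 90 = -r^2 - 19*r + z*(-6*r - 60) - 90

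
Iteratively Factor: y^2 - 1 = (y - 1)*(y + 1)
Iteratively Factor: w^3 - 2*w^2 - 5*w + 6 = (w + 2)*(w^2 - 4*w + 3) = (w - 1)*(w + 2)*(w - 3)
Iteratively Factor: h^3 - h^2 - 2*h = (h + 1)*(h^2 - 2*h) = h*(h + 1)*(h - 2)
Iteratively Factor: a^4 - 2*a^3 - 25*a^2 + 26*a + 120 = (a - 5)*(a^3 + 3*a^2 - 10*a - 24) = (a - 5)*(a + 2)*(a^2 + a - 12) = (a - 5)*(a - 3)*(a + 2)*(a + 4)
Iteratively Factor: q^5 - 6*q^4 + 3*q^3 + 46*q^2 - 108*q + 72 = (q - 2)*(q^4 - 4*q^3 - 5*q^2 + 36*q - 36) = (q - 2)*(q + 3)*(q^3 - 7*q^2 + 16*q - 12) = (q - 3)*(q - 2)*(q + 3)*(q^2 - 4*q + 4) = (q - 3)*(q - 2)^2*(q + 3)*(q - 2)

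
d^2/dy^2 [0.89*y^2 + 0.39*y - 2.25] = 1.78000000000000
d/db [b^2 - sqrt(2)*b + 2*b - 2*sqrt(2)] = 2*b - sqrt(2) + 2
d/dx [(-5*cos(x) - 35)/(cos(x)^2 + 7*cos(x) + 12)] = 5*(sin(x)^2 - 14*cos(x) - 38)*sin(x)/(cos(x)^2 + 7*cos(x) + 12)^2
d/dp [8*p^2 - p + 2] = 16*p - 1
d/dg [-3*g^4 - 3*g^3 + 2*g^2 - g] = -12*g^3 - 9*g^2 + 4*g - 1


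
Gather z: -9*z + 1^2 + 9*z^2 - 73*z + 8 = 9*z^2 - 82*z + 9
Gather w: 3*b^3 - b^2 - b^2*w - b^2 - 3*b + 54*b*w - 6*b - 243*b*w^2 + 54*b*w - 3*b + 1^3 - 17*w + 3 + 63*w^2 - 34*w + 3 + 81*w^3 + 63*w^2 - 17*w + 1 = 3*b^3 - 2*b^2 - 12*b + 81*w^3 + w^2*(126 - 243*b) + w*(-b^2 + 108*b - 68) + 8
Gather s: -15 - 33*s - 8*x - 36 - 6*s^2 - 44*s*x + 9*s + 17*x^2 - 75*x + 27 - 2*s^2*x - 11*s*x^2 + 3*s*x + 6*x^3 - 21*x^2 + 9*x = s^2*(-2*x - 6) + s*(-11*x^2 - 41*x - 24) + 6*x^3 - 4*x^2 - 74*x - 24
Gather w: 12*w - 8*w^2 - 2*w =-8*w^2 + 10*w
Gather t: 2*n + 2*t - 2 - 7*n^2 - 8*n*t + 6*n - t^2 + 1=-7*n^2 + 8*n - t^2 + t*(2 - 8*n) - 1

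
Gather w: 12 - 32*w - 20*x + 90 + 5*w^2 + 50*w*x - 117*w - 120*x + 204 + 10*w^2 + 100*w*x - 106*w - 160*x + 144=15*w^2 + w*(150*x - 255) - 300*x + 450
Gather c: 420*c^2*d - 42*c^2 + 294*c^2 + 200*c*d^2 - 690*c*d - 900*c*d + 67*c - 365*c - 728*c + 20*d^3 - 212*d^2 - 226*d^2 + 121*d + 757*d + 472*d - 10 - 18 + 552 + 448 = c^2*(420*d + 252) + c*(200*d^2 - 1590*d - 1026) + 20*d^3 - 438*d^2 + 1350*d + 972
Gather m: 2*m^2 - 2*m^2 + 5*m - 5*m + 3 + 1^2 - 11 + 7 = 0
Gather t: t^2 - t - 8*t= t^2 - 9*t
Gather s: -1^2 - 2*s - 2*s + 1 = -4*s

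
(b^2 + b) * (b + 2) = b^3 + 3*b^2 + 2*b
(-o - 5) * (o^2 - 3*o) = -o^3 - 2*o^2 + 15*o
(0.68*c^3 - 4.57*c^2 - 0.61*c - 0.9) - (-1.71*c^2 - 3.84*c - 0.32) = 0.68*c^3 - 2.86*c^2 + 3.23*c - 0.58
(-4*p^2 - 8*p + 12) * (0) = 0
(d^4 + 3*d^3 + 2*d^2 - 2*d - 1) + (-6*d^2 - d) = d^4 + 3*d^3 - 4*d^2 - 3*d - 1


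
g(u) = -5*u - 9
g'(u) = -5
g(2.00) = -19.00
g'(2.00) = -5.00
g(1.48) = -16.40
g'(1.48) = -5.00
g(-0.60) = -6.00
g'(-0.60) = -5.00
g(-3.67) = 9.35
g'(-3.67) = -5.00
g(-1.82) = 0.10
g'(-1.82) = -5.00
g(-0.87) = -4.65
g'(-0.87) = -5.00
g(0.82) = -13.10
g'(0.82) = -5.00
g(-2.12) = 1.60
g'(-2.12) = -5.00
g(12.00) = -69.00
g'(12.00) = -5.00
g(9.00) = -54.00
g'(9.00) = -5.00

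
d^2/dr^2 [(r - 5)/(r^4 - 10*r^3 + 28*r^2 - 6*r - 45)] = 4*(3*r^2 - 2*r + 3)/(r^7 - 9*r^6 + 21*r^5 + 19*r^4 - 93*r^3 - 27*r^2 + 135*r + 81)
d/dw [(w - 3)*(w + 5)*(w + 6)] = 3*w^2 + 16*w - 3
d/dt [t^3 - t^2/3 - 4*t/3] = 3*t^2 - 2*t/3 - 4/3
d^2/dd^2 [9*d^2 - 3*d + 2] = 18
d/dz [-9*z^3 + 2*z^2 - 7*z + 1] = -27*z^2 + 4*z - 7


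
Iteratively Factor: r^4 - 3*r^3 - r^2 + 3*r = (r)*(r^3 - 3*r^2 - r + 3) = r*(r - 3)*(r^2 - 1) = r*(r - 3)*(r - 1)*(r + 1)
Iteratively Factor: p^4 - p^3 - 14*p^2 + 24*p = (p)*(p^3 - p^2 - 14*p + 24) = p*(p - 3)*(p^2 + 2*p - 8) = p*(p - 3)*(p - 2)*(p + 4)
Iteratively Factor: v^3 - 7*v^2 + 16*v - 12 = (v - 2)*(v^2 - 5*v + 6) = (v - 3)*(v - 2)*(v - 2)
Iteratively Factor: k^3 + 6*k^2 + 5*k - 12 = (k - 1)*(k^2 + 7*k + 12) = (k - 1)*(k + 4)*(k + 3)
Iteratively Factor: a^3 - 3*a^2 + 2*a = (a - 1)*(a^2 - 2*a) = a*(a - 1)*(a - 2)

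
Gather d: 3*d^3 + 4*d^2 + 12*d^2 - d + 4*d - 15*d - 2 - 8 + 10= 3*d^3 + 16*d^2 - 12*d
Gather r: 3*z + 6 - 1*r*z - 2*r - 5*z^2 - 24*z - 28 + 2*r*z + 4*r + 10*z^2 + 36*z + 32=r*(z + 2) + 5*z^2 + 15*z + 10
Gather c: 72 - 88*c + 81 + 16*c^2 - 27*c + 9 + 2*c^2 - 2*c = 18*c^2 - 117*c + 162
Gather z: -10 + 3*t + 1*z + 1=3*t + z - 9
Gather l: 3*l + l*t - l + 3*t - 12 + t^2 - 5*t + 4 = l*(t + 2) + t^2 - 2*t - 8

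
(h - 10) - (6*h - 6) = -5*h - 4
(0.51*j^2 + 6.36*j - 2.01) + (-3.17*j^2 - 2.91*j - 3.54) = -2.66*j^2 + 3.45*j - 5.55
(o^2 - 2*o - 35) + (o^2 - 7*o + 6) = 2*o^2 - 9*o - 29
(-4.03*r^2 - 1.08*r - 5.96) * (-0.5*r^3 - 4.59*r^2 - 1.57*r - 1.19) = 2.015*r^5 + 19.0377*r^4 + 14.2643*r^3 + 33.8477*r^2 + 10.6424*r + 7.0924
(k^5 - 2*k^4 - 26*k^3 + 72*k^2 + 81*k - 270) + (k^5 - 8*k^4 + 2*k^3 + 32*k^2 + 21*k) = 2*k^5 - 10*k^4 - 24*k^3 + 104*k^2 + 102*k - 270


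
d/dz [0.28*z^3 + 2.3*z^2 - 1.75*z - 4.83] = 0.84*z^2 + 4.6*z - 1.75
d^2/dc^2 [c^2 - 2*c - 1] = 2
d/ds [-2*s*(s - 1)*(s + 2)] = -6*s^2 - 4*s + 4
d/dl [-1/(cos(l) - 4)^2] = -2*sin(l)/(cos(l) - 4)^3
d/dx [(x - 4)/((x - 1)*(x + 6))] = (-x^2 + 8*x + 14)/(x^4 + 10*x^3 + 13*x^2 - 60*x + 36)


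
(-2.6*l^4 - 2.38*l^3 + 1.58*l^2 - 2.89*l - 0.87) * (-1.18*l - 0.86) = 3.068*l^5 + 5.0444*l^4 + 0.1824*l^3 + 2.0514*l^2 + 3.512*l + 0.7482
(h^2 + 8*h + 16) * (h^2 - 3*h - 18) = h^4 + 5*h^3 - 26*h^2 - 192*h - 288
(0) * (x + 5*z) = 0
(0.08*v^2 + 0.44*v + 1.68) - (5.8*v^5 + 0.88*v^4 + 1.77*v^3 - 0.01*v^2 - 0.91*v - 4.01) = -5.8*v^5 - 0.88*v^4 - 1.77*v^3 + 0.09*v^2 + 1.35*v + 5.69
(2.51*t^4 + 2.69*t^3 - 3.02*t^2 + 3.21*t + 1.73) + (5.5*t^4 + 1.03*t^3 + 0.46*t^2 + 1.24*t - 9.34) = 8.01*t^4 + 3.72*t^3 - 2.56*t^2 + 4.45*t - 7.61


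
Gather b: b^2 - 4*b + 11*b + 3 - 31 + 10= b^2 + 7*b - 18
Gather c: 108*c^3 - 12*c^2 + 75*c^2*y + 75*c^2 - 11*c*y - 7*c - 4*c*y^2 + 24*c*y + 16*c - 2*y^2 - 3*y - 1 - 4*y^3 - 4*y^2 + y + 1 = 108*c^3 + c^2*(75*y + 63) + c*(-4*y^2 + 13*y + 9) - 4*y^3 - 6*y^2 - 2*y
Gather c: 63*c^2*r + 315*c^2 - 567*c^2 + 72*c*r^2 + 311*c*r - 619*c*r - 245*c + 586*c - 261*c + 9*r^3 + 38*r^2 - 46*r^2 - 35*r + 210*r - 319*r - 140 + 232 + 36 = c^2*(63*r - 252) + c*(72*r^2 - 308*r + 80) + 9*r^3 - 8*r^2 - 144*r + 128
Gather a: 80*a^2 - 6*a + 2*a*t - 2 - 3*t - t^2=80*a^2 + a*(2*t - 6) - t^2 - 3*t - 2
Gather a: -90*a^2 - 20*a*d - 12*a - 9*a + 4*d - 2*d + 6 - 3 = -90*a^2 + a*(-20*d - 21) + 2*d + 3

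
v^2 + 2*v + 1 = (v + 1)^2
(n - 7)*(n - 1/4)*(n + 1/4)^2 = n^4 - 27*n^3/4 - 29*n^2/16 + 27*n/64 + 7/64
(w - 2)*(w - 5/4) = w^2 - 13*w/4 + 5/2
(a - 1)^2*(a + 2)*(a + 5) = a^4 + 5*a^3 - 3*a^2 - 13*a + 10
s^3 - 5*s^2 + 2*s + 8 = (s - 4)*(s - 2)*(s + 1)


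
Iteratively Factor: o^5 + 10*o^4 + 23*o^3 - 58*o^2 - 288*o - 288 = (o + 2)*(o^4 + 8*o^3 + 7*o^2 - 72*o - 144) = (o - 3)*(o + 2)*(o^3 + 11*o^2 + 40*o + 48) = (o - 3)*(o + 2)*(o + 4)*(o^2 + 7*o + 12) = (o - 3)*(o + 2)*(o + 3)*(o + 4)*(o + 4)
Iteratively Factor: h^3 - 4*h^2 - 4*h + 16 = (h - 2)*(h^2 - 2*h - 8) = (h - 4)*(h - 2)*(h + 2)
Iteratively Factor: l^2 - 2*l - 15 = (l - 5)*(l + 3)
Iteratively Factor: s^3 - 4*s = (s + 2)*(s^2 - 2*s) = s*(s + 2)*(s - 2)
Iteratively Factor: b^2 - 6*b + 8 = (b - 4)*(b - 2)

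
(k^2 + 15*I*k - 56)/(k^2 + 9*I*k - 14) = (k + 8*I)/(k + 2*I)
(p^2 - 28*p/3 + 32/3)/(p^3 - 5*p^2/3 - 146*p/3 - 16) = (3*p - 4)/(3*p^2 + 19*p + 6)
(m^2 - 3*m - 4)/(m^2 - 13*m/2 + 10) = 2*(m + 1)/(2*m - 5)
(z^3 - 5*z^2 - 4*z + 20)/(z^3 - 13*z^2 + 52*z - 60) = (z + 2)/(z - 6)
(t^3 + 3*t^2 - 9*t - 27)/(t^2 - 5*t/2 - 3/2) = 2*(t^2 + 6*t + 9)/(2*t + 1)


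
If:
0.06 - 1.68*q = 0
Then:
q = 0.04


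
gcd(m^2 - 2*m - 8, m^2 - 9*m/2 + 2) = m - 4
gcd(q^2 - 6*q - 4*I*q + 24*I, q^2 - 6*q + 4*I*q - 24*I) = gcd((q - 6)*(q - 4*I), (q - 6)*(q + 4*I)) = q - 6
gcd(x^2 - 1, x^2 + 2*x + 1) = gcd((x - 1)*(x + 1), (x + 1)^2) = x + 1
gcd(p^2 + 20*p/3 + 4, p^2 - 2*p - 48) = p + 6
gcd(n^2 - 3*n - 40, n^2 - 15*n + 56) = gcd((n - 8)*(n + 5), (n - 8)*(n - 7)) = n - 8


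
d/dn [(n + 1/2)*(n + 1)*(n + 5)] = 3*n^2 + 13*n + 8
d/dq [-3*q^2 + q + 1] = 1 - 6*q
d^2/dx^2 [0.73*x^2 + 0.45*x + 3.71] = 1.46000000000000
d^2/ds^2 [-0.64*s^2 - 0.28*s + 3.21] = -1.28000000000000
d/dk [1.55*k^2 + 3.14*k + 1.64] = 3.1*k + 3.14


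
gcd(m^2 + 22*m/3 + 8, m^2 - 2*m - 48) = m + 6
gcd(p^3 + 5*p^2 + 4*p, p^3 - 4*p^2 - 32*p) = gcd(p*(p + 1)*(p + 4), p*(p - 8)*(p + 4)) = p^2 + 4*p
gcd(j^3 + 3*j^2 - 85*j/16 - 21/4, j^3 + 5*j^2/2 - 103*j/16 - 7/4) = j^2 + 9*j/4 - 7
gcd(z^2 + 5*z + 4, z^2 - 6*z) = 1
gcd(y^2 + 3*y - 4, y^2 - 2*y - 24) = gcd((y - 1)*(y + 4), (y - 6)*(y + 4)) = y + 4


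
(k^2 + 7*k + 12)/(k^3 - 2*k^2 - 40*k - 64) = (k + 3)/(k^2 - 6*k - 16)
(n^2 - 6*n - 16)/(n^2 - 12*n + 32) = (n + 2)/(n - 4)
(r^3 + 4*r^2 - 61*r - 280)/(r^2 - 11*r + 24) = (r^2 + 12*r + 35)/(r - 3)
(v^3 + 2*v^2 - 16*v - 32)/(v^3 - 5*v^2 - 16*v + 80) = (v + 2)/(v - 5)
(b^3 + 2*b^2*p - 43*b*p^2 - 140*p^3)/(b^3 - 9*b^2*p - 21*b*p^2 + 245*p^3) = (-b - 4*p)/(-b + 7*p)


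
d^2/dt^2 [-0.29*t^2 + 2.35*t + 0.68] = -0.580000000000000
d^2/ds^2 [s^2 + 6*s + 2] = 2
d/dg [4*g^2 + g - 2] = 8*g + 1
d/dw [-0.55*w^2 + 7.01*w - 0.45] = 7.01 - 1.1*w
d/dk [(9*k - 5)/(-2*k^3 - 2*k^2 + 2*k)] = (18*k^3 - 6*k^2 - 10*k + 5)/(2*k^2*(k^4 + 2*k^3 - k^2 - 2*k + 1))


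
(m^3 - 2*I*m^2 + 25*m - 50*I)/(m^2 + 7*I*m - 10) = (m^2 - 7*I*m - 10)/(m + 2*I)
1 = 1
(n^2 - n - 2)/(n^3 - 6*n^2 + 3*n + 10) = 1/(n - 5)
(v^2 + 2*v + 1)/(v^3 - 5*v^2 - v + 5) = (v + 1)/(v^2 - 6*v + 5)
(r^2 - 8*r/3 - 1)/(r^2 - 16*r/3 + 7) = (3*r + 1)/(3*r - 7)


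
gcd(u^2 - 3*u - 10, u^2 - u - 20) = u - 5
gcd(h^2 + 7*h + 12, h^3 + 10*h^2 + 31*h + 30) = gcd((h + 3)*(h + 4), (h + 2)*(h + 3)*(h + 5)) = h + 3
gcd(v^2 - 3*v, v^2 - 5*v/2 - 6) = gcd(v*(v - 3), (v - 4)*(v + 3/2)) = 1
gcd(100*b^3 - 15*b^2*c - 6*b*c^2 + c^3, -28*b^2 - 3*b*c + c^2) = 4*b + c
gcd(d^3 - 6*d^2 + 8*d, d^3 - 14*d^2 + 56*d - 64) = d^2 - 6*d + 8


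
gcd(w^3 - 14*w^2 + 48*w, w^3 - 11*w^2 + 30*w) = w^2 - 6*w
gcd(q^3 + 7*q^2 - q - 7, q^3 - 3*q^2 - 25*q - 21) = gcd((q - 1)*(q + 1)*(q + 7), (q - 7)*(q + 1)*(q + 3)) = q + 1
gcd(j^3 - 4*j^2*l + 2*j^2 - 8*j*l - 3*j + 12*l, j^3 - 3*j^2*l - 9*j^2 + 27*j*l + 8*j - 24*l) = j - 1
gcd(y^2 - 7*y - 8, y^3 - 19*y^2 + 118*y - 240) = y - 8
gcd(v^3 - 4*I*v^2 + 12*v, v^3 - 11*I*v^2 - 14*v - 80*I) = v + 2*I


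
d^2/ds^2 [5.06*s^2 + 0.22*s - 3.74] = 10.1200000000000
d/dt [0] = 0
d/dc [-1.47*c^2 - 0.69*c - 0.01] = -2.94*c - 0.69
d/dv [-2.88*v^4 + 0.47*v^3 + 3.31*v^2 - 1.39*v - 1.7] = -11.52*v^3 + 1.41*v^2 + 6.62*v - 1.39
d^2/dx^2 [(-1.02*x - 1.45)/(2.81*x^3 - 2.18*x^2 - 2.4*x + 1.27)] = (-48.324132*x^5 - 99.902244*x^4 + 118.665904*x^3 + 61.007808*x^2 - 31.414542*x - 30.95086)/(22.188041*x^9 - 51.640494*x^8 - 16.789188*x^7 + 107.935429*x^6 - 32.339076*x^5 - 70.953036*x^4 + 39.640587*x^3 + 11.397234*x^2 - 11.61288*x + 2.048383)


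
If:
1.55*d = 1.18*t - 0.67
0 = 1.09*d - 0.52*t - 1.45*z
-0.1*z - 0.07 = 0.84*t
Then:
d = -0.47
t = -0.04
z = -0.33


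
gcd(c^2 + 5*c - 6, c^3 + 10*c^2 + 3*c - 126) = c + 6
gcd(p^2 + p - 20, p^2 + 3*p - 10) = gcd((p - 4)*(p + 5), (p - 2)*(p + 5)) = p + 5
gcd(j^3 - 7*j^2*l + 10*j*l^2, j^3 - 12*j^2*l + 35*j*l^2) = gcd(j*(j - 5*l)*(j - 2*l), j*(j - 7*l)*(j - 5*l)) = j^2 - 5*j*l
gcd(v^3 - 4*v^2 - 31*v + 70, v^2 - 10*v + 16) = v - 2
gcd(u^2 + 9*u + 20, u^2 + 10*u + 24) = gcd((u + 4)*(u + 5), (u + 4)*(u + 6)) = u + 4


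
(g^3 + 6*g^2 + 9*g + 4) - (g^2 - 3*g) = g^3 + 5*g^2 + 12*g + 4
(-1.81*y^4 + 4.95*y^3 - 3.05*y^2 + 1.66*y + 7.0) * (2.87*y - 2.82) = -5.1947*y^5 + 19.3107*y^4 - 22.7125*y^3 + 13.3652*y^2 + 15.4088*y - 19.74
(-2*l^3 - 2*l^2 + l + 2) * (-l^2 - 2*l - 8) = 2*l^5 + 6*l^4 + 19*l^3 + 12*l^2 - 12*l - 16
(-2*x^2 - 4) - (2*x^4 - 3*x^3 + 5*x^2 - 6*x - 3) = -2*x^4 + 3*x^3 - 7*x^2 + 6*x - 1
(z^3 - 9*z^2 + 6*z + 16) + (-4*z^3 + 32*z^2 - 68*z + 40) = -3*z^3 + 23*z^2 - 62*z + 56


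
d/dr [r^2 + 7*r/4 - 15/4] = 2*r + 7/4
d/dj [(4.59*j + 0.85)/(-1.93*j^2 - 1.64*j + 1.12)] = (8.8587*j^2 + 3.281*j + 6.5348)/(3.7249*j^4 + 6.3304*j^3 - 1.6336*j^2 - 3.6736*j + 1.2544)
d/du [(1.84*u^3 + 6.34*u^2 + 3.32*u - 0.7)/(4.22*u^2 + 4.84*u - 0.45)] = (7.7648*u^4 + 17.8112*u^3 + 14.1912*u^2 + 0.202*u + 1.894)/(17.8084*u^4 + 40.8496*u^3 + 19.6276*u^2 - 4.356*u + 0.2025)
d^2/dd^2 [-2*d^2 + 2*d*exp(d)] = 2*d*exp(d) + 4*exp(d) - 4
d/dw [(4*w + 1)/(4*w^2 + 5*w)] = (-16*w^2 - 8*w - 5)/(w^2*(16*w^2 + 40*w + 25))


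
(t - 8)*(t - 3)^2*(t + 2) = t^4 - 12*t^3 + 29*t^2 + 42*t - 144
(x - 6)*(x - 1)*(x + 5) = x^3 - 2*x^2 - 29*x + 30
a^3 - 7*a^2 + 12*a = a*(a - 4)*(a - 3)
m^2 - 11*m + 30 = (m - 6)*(m - 5)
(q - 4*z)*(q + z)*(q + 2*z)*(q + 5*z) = q^4 + 4*q^3*z - 15*q^2*z^2 - 58*q*z^3 - 40*z^4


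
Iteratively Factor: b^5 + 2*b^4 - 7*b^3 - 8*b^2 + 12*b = (b + 2)*(b^4 - 7*b^2 + 6*b) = b*(b + 2)*(b^3 - 7*b + 6) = b*(b + 2)*(b + 3)*(b^2 - 3*b + 2) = b*(b - 1)*(b + 2)*(b + 3)*(b - 2)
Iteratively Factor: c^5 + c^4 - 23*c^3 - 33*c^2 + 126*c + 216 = (c - 4)*(c^4 + 5*c^3 - 3*c^2 - 45*c - 54) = (c - 4)*(c + 3)*(c^3 + 2*c^2 - 9*c - 18) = (c - 4)*(c + 2)*(c + 3)*(c^2 - 9) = (c - 4)*(c + 2)*(c + 3)^2*(c - 3)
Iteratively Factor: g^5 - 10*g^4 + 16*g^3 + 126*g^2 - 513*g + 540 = (g - 3)*(g^4 - 7*g^3 - 5*g^2 + 111*g - 180) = (g - 5)*(g - 3)*(g^3 - 2*g^2 - 15*g + 36) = (g - 5)*(g - 3)^2*(g^2 + g - 12) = (g - 5)*(g - 3)^3*(g + 4)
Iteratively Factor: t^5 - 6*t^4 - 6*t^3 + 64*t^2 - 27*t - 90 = (t - 5)*(t^4 - t^3 - 11*t^2 + 9*t + 18) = (t - 5)*(t + 1)*(t^3 - 2*t^2 - 9*t + 18) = (t - 5)*(t - 2)*(t + 1)*(t^2 - 9) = (t - 5)*(t - 2)*(t + 1)*(t + 3)*(t - 3)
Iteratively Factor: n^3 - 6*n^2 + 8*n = (n - 2)*(n^2 - 4*n) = n*(n - 2)*(n - 4)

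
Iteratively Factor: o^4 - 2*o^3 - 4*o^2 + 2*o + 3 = (o - 3)*(o^3 + o^2 - o - 1) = (o - 3)*(o + 1)*(o^2 - 1) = (o - 3)*(o + 1)^2*(o - 1)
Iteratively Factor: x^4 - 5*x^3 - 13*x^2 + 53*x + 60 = (x + 1)*(x^3 - 6*x^2 - 7*x + 60) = (x - 5)*(x + 1)*(x^2 - x - 12) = (x - 5)*(x + 1)*(x + 3)*(x - 4)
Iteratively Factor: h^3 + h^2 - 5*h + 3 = (h - 1)*(h^2 + 2*h - 3) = (h - 1)*(h + 3)*(h - 1)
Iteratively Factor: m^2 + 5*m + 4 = (m + 4)*(m + 1)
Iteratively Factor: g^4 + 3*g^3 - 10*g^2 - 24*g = (g)*(g^3 + 3*g^2 - 10*g - 24) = g*(g + 4)*(g^2 - g - 6) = g*(g + 2)*(g + 4)*(g - 3)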